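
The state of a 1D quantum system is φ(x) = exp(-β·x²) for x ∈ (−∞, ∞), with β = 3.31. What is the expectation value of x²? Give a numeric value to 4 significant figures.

⟨x²⟩ = ∫ x²·|φ|² dx / ∫|φ|² dx (integrals over the domain).
Gaussian moments: ∫x^(2j)·e^(−2βx²) dx = (2j−1)!!/(4β)^j · √(π/(2β)), odd powers integrate to 0; here √(π/(2β)) = 0.68888.
State is unnormalized: ∫|φ|² dx = 0.68888, and ∫φ*·x²·φ dx = 0.052030, so ⟨x²⟩ = 0.052030 / 0.68888.
⟨x²⟩ = 0.075529.

0.07553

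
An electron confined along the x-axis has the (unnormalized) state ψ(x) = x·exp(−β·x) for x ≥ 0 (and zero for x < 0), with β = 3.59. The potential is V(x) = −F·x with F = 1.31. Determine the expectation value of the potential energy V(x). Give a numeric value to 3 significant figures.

⟨V⟩ = ∫ V(x)·|ψ|² dx / ∫|ψ|² dx.
Every integrand reduces to terms xʲ·e^(−2βx) on [0, ∞); use ∫₀^∞ xʲ·e^(−2βx) dx = j!/(2β)^(j+1).
State is unnormalized: ∫|ψ|² dx = 0.0054033, and ∫ψ*·V(x)·ψ dx = -0.0029575, so ⟨V⟩ = -0.0029575 / 0.0054033.
⟨V⟩ = -0.54735.

-0.547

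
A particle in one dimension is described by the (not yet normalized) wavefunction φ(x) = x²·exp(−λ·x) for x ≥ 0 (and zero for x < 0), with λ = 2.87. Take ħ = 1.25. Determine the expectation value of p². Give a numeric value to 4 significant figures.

4.290

p² φ = −ħ² d²φ/dx²; ⟨p²⟩ = −ħ² ∫ φ*·φ'' dx / ∫|φ|² dx.
Differentiate x²·exp(−λ·x) with the product rule; every integrand then reduces to terms xʲ·e^(−2λx) on [0, ∞), with ∫₀^∞ xʲ·e^(−2λx) dx = j!/(2λ)^(j+1).
State is unnormalized: ∫|φ|² dx = 0.0038517, and ∫φ*·(−ħ² φ'') dx = 0.016524, so ⟨p²⟩ = 0.016524 / 0.0038517.
⟨p²⟩ = 4.2901.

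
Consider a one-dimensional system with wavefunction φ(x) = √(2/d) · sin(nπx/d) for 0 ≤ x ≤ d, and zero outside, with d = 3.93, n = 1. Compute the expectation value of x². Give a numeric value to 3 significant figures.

4.37

⟨x²⟩ = ∫ x²·|φ|² dx (integrals over the domain).
With sin²θ = (1 − cos2θ)/2 on 0 ≤ x ≤ d: ∫sin²(nπx/d) dx = d/2, ∫x·sin²(nπx/d) dx = d²/4, ∫x²·sin²(nπx/d) dx = d³·(1/6 − 1/(4n²π²)); higher powers xᵏ the same way, integrating xᵏ·cos(2nπx/d) by parts.
⟨x²⟩ = 4.3659.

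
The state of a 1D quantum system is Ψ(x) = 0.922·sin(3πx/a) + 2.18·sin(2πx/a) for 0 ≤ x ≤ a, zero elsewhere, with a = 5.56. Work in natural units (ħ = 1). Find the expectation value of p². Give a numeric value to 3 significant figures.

p² Ψ = −ħ² d²Ψ/dx²; ⟨p²⟩ = −ħ² ∫ Ψ*·Ψ'' dx / ∫|Ψ|² dx.
d²/dx² sin(jπx/a) = −(jπ/a)²·sin(jπx/a); on 0 ≤ x ≤ a, ∫sin²(jπx/a) dx = a/2 and ∫sin(jπx/a)·sin(lπx/a) dx = 0 for j ≠ l, so only diagonal terms survive in ∫|Ψ|² and ∫Ψ·Ψ″; ∫Ψ·Ψ′ dx = [Ψ²/2] between the walls = 0.
State is unnormalized: ∫|Ψ|² dx = 15.575, and ∫Ψ*·(−ħ² Ψ'') dx = 23.663, so ⟨p²⟩ = 23.663 / 15.575.
⟨p²⟩ = 1.5193.

1.52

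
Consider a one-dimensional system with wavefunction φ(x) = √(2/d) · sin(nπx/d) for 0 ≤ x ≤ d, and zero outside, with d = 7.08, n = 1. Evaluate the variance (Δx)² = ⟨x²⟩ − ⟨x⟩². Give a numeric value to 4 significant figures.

Compute ⟨x⟩ and ⟨x²⟩ separately, then (Δx)² = ⟨x²⟩ − ⟨x⟩².
With sin²θ = (1 − cos2θ)/2 on 0 ≤ x ≤ d: ∫sin²(nπx/d) dx = d/2, ∫x·sin²(nπx/d) dx = d²/4, ∫x²·sin²(nπx/d) dx = d³·(1/6 − 1/(4n²π²)); higher powers xᵏ the same way, integrating xᵏ·cos(2nπx/d) by parts.
⟨x⟩ = 3.5400 and ⟨x²⟩ = 14.169.
(Δx)² = 14.169 − (3.5400)² = 1.6378.

1.638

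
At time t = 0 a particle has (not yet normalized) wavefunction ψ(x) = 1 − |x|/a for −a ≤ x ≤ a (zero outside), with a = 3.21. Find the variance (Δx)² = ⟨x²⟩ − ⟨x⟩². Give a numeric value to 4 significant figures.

1.030

Compute ⟨x⟩ and ⟨x²⟩ separately, then (Δx)² = ⟨x²⟩ − ⟨x⟩².
ψ is even, so ∫ over [−a, a] = 2∫₀ᵃ with ψ = 1 − x/a there: ∫₀ᵃ (1 − x/a)² dx = a/3, ∫₀ᵃ x²(1 − x/a)² dx = a³/30, ∫₀ᵃ x⁴(1 − x/a)² dx = a⁵/105.
Normalization: ∫|ψ|² dx = 2.1400.
⟨x⟩ = 0.0000 and ⟨x²⟩ = 1.0304.
(Δx)² = 1.0304 − (0.0000)² = 1.0304.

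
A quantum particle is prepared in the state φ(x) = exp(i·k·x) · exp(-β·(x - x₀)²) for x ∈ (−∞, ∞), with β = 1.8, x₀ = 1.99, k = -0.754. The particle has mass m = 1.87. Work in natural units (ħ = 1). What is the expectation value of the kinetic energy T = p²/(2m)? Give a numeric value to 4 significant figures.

0.6333

T = −(ħ²/2m) d²/dx², so ⟨T⟩ = −(ħ²/2m) ∫ φ*·φ'' dx / ∫|φ|² dx; with m = 1.87.
Gaussian moments (u = x − x₀): ∫u^(2j)·e^(−2βu²) du = (2j−1)!!/(4β)^j · √(π/(2β)), odd powers integrate to 0; here √(π/(2β)) = 0.93417. Derivatives: φ′ = (ik − 2βu)·φ, φ″ = ((ik − 2βu)² − 2β)·φ; the odd-in-u pieces drop out.
State is unnormalized: ∫|φ|² dx = 0.93417, and ∫φ*·(−ħ²/2m · φ'') dx = 0.59160, so ⟨T⟩ = 0.59160 / 0.93417.
⟨T⟩ = 0.63329.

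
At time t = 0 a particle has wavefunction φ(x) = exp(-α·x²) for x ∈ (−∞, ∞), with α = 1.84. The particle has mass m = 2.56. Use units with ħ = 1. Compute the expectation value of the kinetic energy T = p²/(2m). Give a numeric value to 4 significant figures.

T = −(ħ²/2m) d²/dx², so ⟨T⟩ = −(ħ²/2m) ∫ φ*·φ'' dx / ∫|φ|² dx; with m = 2.56.
Gaussian moments: ∫x^(2j)·e^(−2αx²) dx = (2j−1)!!/(4α)^j · √(π/(2α)), odd powers integrate to 0; here √(π/(2α)) = 0.92396. Derivatives: d/dx e^(−αx²) = −2αx·e^(−αx²), d²/dx² e^(−αx²) = (4α²x² − 2α)·e^(−αx²).
State is unnormalized: ∫|φ|² dx = 0.92396, and ∫φ*·(−ħ²/2m · φ'') dx = 0.33205, so ⟨T⟩ = 0.33205 / 0.92396.
⟨T⟩ = 0.35938.

0.3594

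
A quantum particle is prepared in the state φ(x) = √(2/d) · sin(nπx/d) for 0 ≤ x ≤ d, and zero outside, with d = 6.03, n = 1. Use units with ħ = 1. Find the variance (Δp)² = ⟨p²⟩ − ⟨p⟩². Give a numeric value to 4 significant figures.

Compute ⟨p⟩ and ⟨p²⟩ separately; (Δp)² = ⟨p²⟩ − ⟨p⟩².
d/dx sin(nπx/d) = (nπ/d)·cos(nπx/d) and d²/dx² sin(nπx/d) = −(nπ/d)²·sin(nπx/d); on 0 ≤ x ≤ d, ∫sin²(nπx/d) dx = d/2 and ∫sin(nπx/d)·cos(nπx/d) dx = 0.
⟨p⟩ = 0.0000 and ⟨p²⟩ = 0.27143.
(Δp)² = 0.27143 − (0.0000)² = 0.27143.

0.2714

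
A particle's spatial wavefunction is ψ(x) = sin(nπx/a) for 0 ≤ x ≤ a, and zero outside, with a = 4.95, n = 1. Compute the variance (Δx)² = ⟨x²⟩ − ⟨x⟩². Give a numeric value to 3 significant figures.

0.801

Compute ⟨x⟩ and ⟨x²⟩ separately, then (Δx)² = ⟨x²⟩ − ⟨x⟩².
With sin²θ = (1 − cos2θ)/2 on 0 ≤ x ≤ a: ∫sin²(nπx/a) dx = a/2, ∫x·sin²(nπx/a) dx = a²/4, ∫x²·sin²(nπx/a) dx = a³·(1/6 − 1/(4n²π²)); higher powers xᵏ the same way, integrating xᵏ·cos(2nπx/a) by parts.
Normalization: ∫|ψ|² dx = 2.4750.
⟨x⟩ = 2.4750 and ⟨x²⟩ = 6.9262.
(Δx)² = 6.9262 − (2.4750)² = 0.80056.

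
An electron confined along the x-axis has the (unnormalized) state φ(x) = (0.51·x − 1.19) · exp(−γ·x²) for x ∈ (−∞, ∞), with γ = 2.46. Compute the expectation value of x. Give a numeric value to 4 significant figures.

-0.08551

⟨x⟩ = ∫ x·|φ|² dx / ∫|φ|² dx (integrals over the domain).
Expand each integrand as polynomial × e^(−2γx²) and use ∫x^(2j)·e^(−2γx²) dx = (2j−1)!!/(4γ)^j · √(π/(2γ)), odd powers → 0; here √(π/(2γ)) = 0.79908.
State is unnormalized: ∫|φ|² dx = 1.1527, and ∫φ*·x·φ dx = -0.098570, so ⟨x⟩ = -0.098570 / 1.1527.
⟨x⟩ = -0.085512.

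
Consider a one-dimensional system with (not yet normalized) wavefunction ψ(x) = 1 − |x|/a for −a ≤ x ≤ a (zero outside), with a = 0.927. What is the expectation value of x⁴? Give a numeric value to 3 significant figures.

⟨x⁴⟩ = ∫ x⁴·|ψ|² dx / ∫|ψ|² dx (integrals over the domain).
ψ is even, so ∫ over [−a, a] = 2∫₀ᵃ with ψ = 1 − x/a there: ∫₀ᵃ (1 − x/a)² dx = a/3, ∫₀ᵃ x²(1 − x/a)² dx = a³/30, ∫₀ᵃ x⁴(1 − x/a)² dx = a⁵/105.
State is unnormalized: ∫|ψ|² dx = 0.61800, and ∫ψ*·x⁴·ψ dx = 0.013039, so ⟨x⁴⟩ = 0.013039 / 0.61800.
⟨x⁴⟩ = 0.021098.

0.0211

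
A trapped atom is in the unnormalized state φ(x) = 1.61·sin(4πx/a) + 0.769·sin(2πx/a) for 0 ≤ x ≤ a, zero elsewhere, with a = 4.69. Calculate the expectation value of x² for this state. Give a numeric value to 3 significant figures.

⟨x²⟩ = ∫ x²·|φ|² dx / ∫|φ|² dx (integrals over the domain).
On 0 ≤ x ≤ a (j ≠ l): ∫sin²(jπx/a) dx = a/2, ∫sin(jπx/a)·sin(lπx/a) dx = 0; diagonal moments ∫x·sin²(jπx/a) dx = a²/4, ∫x²·sin²(jπx/a) dx = a³·(1/6 − 1/(4j²π²)); cross terms ∫x·sin(jπx/a)·sin(lπx/a) dx = 0 for j + l even and −4jla²/(π²(j² − l²)²) for j + l odd, ∫x²·sin(jπx/a)·sin(lπx/a) dx = (−1)^(j+l)·4jla³/(π²(j² − l²)²); higher powers the same way via product-to-sum and parts.
State is unnormalized: ∫|φ|² dx = 7.4652, and ∫φ*·x²·φ dx = 59.677, so ⟨x²⟩ = 59.677 / 7.4652.
⟨x²⟩ = 7.9940.

7.99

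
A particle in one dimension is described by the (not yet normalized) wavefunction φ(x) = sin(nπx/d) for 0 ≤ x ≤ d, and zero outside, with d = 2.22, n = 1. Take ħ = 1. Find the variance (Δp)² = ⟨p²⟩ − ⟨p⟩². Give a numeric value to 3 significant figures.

Compute ⟨p⟩ and ⟨p²⟩ separately; (Δp)² = ⟨p²⟩ − ⟨p⟩².
d/dx sin(nπx/d) = (nπ/d)·cos(nπx/d) and d²/dx² sin(nπx/d) = −(nπ/d)²·sin(nπx/d); on 0 ≤ x ≤ d, ∫sin²(nπx/d) dx = d/2 and ∫sin(nπx/d)·cos(nπx/d) dx = 0.
Normalization: ∫|φ|² dx = 1.1100.
⟨p⟩ = 0.0000 and ⟨p²⟩ = 2.0026.
(Δp)² = 2.0026 − (0.0000)² = 2.0026.

2.00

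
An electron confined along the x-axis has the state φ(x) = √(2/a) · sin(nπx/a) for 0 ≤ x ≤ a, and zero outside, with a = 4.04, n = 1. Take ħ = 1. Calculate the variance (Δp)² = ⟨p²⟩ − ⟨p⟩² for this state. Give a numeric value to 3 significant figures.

Compute ⟨p⟩ and ⟨p²⟩ separately; (Δp)² = ⟨p²⟩ − ⟨p⟩².
d/dx sin(nπx/a) = (nπ/a)·cos(nπx/a) and d²/dx² sin(nπx/a) = −(nπ/a)²·sin(nπx/a); on 0 ≤ x ≤ a, ∫sin²(nπx/a) dx = a/2 and ∫sin(nπx/a)·cos(nπx/a) dx = 0.
⟨p⟩ = 0.0000 and ⟨p²⟩ = 0.60470.
(Δp)² = 0.60470 − (0.0000)² = 0.60470.

0.605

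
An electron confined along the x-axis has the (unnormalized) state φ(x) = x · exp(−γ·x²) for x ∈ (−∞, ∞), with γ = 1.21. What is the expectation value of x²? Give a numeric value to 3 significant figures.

0.620

⟨x²⟩ = ∫ x²·|φ|² dx / ∫|φ|² dx (integrals over the domain).
Expand each integrand as polynomial × e^(−2γx²) and use ∫x^(2j)·e^(−2γx²) dx = (2j−1)!!/(4γ)^j · √(π/(2γ)), odd powers → 0; here √(π/(2γ)) = 1.1394.
State is unnormalized: ∫|φ|² dx = 0.23541, and ∫φ*·x²·φ dx = 0.14591, so ⟨x²⟩ = 0.14591 / 0.23541.
⟨x²⟩ = 0.61983.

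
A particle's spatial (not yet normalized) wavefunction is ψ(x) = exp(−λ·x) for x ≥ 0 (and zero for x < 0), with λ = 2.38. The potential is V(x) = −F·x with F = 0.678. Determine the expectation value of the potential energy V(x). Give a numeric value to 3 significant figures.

-0.142

⟨V⟩ = ∫ V(x)·|ψ|² dx / ∫|ψ|² dx.
Every integrand reduces to terms xʲ·e^(−2λx) on [0, ∞); use ∫₀^∞ xʲ·e^(−2λx) dx = j!/(2λ)^(j+1).
State is unnormalized: ∫|ψ|² dx = 0.21008, and ∫ψ*·V(x)·ψ dx = -0.029924, so ⟨V⟩ = -0.029924 / 0.21008.
⟨V⟩ = -0.14244.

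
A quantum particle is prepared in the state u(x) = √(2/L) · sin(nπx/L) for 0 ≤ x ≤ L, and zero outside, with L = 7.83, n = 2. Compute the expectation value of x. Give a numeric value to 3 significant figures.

⟨x⟩ = ∫ x·|u|² dx (integrals over the domain).
With sin²θ = (1 − cos2θ)/2 on 0 ≤ x ≤ L: ∫sin²(nπx/L) dx = L/2, ∫x·sin²(nπx/L) dx = L²/4, ∫x²·sin²(nπx/L) dx = L³·(1/6 − 1/(4n²π²)); higher powers xᵏ the same way, integrating xᵏ·cos(2nπx/L) by parts.
⟨x⟩ = 3.9150.

3.92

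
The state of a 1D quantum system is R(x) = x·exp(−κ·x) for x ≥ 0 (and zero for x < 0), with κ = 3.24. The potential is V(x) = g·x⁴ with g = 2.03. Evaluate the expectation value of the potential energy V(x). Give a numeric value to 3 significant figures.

0.414

⟨V⟩ = ∫ V(x)·|R|² dx / ∫|R|² dx.
Every integrand reduces to terms xʲ·e^(−2κx) on [0, ∞); use ∫₀^∞ xʲ·e^(−2κx) dx = j!/(2κ)^(j+1).
State is unnormalized: ∫|R|² dx = 0.0073503, and ∫R*·V(x)·R dx = 0.0030465, so ⟨V⟩ = 0.0030465 / 0.0073503.
⟨V⟩ = 0.41448.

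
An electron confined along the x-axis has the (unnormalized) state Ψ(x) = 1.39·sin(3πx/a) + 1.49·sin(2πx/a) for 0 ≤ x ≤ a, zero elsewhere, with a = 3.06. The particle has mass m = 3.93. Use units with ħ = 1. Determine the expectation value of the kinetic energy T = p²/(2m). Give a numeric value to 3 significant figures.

T = −(ħ²/2m) d²/dx², so ⟨T⟩ = −(ħ²/2m) ∫ Ψ*·Ψ'' dx / ∫|Ψ|² dx; with m = 3.93.
d²/dx² sin(jπx/a) = −(jπ/a)²·sin(jπx/a); on 0 ≤ x ≤ a, ∫sin²(jπx/a) dx = a/2 and ∫sin(jπx/a)·sin(lπx/a) dx = 0 for j ≠ l, so only diagonal terms survive in ∫|Ψ|² and ∫Ψ·Ψ″; ∫Ψ·Ψ′ dx = [Ψ²/2] between the walls = 0.
State is unnormalized: ∫|Ψ|² dx = 6.3529, and ∫Ψ*·(−ħ²/2m · Ψ'') dx = 5.3898, so ⟨T⟩ = 5.3898 / 6.3529.
⟨T⟩ = 0.84841.

0.848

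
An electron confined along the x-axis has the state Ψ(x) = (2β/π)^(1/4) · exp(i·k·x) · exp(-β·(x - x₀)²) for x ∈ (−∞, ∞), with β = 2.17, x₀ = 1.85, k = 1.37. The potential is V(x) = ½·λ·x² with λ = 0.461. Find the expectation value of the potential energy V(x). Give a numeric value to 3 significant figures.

0.815

⟨V⟩ = ∫ V(x)·|Ψ|² dx.
Gaussian moments (u = x − x₀): ∫u^(2j)·e^(−2βu²) du = (2j−1)!!/(4β)^j · √(π/(2β)), odd powers integrate to 0; here √(π/(2β)) = 0.85081.
⟨V⟩ = 0.81544.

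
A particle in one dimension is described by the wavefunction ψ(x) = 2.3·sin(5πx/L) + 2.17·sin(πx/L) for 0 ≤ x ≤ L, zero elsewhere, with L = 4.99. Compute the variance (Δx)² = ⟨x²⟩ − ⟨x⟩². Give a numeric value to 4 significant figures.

1.629

Compute ⟨x⟩ and ⟨x²⟩ separately, then (Δx)² = ⟨x²⟩ − ⟨x⟩².
On 0 ≤ x ≤ L (j ≠ l): ∫sin²(jπx/L) dx = L/2, ∫sin(jπx/L)·sin(lπx/L) dx = 0; diagonal moments ∫x·sin²(jπx/L) dx = L²/4, ∫x²·sin²(jπx/L) dx = L³·(1/6 − 1/(4j²π²)); cross terms ∫x·sin(jπx/L)·sin(lπx/L) dx = 0 for j + l even and −4jlL²/(π²(j² − l²)²) for j + l odd, ∫x²·sin(jπx/L)·sin(lπx/L) dx = (−1)^(j+l)·4jlL³/(π²(j² − l²)²); higher powers the same way via product-to-sum and parts.
Normalization: ∫|ψ|² dx = 24.947.
⟨x⟩ = 2.4950 and ⟨x²⟩ = 7.8542.
(Δx)² = 7.8542 − (2.4950)² = 1.6291.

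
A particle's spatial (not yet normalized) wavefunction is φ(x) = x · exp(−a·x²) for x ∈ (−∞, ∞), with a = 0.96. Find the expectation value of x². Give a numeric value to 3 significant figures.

⟨x²⟩ = ∫ x²·|φ|² dx / ∫|φ|² dx (integrals over the domain).
Expand each integrand as polynomial × e^(−2ax²) and use ∫x^(2j)·e^(−2ax²) dx = (2j−1)!!/(4a)^j · √(π/(2a)), odd powers → 0; here √(π/(2a)) = 1.2792.
State is unnormalized: ∫|φ|² dx = 0.33311, and ∫φ*·x²·φ dx = 0.26025, so ⟨x²⟩ = 0.26025 / 0.33311.
⟨x²⟩ = 0.78125.

0.781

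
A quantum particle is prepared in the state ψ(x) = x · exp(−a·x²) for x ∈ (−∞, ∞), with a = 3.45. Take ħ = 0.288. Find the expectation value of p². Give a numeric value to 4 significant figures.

p² ψ = −ħ² d²ψ/dx²; ⟨p²⟩ = −ħ² ∫ ψ*·ψ'' dx / ∫|ψ|² dx.
Expand each integrand as polynomial × e^(−2ax²) and use ∫x^(2j)·e^(−2ax²) dx = (2j−1)!!/(4a)^j · √(π/(2a)), odd powers → 0; here √(π/(2a)) = 0.67476. Differentiate with the product rule, d/dx e^(−ax²) = −2ax·e^(−ax²).
State is unnormalized: ∫|ψ|² dx = 0.048896, and ∫ψ*·(−ħ² ψ'') dx = 0.041976, so ⟨p²⟩ = 0.041976 / 0.048896.
⟨p²⟩ = 0.85847.

0.8585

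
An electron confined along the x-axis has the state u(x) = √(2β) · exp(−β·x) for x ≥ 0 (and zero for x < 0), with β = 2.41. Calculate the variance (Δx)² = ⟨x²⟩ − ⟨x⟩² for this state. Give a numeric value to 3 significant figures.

Compute ⟨x⟩ and ⟨x²⟩ separately, then (Δx)² = ⟨x²⟩ − ⟨x⟩².
Every integrand reduces to terms xʲ·e^(−2βx) on [0, ∞); use ∫₀^∞ xʲ·e^(−2βx) dx = j!/(2β)^(j+1).
⟨x⟩ = 0.20747 and ⟨x²⟩ = 0.086087.
(Δx)² = 0.086087 − (0.20747)² = 0.043043.

0.0430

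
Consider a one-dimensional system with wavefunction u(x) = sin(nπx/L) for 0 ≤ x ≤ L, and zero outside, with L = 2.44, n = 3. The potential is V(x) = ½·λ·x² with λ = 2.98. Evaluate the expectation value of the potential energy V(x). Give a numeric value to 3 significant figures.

2.91

⟨V⟩ = ∫ V(x)·|u|² dx / ∫|u|² dx.
With sin²θ = (1 − cos2θ)/2 on 0 ≤ x ≤ L: ∫sin²(nπx/L) dx = L/2, ∫x·sin²(nπx/L) dx = L²/4, ∫x²·sin²(nπx/L) dx = L³·(1/6 − 1/(4n²π²)); higher powers xᵏ the same way, integrating xᵏ·cos(2nπx/L) by parts.
State is unnormalized: ∫|u|² dx = 1.2200, and ∫u*·V(x)·u dx = 3.5466, so ⟨V⟩ = 3.5466 / 1.2200.
⟨V⟩ = 2.9070.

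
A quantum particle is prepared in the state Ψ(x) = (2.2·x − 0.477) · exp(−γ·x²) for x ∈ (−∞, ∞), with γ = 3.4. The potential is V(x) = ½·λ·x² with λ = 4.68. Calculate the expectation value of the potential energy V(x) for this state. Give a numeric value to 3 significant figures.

0.382

⟨V⟩ = ∫ V(x)·|Ψ|² dx / ∫|Ψ|² dx.
Expand each integrand as polynomial × e^(−2γx²) and use ∫x^(2j)·e^(−2γx²) dx = (2j−1)!!/(4γ)^j · √(π/(2γ)), odd powers → 0; here √(π/(2γ)) = 0.67971.
State is unnormalized: ∫|Ψ|² dx = 0.39655, and ∫Ψ*·V(x)·Ψ dx = 0.15147, so ⟨V⟩ = 0.15147 / 0.39655.
⟨V⟩ = 0.38197.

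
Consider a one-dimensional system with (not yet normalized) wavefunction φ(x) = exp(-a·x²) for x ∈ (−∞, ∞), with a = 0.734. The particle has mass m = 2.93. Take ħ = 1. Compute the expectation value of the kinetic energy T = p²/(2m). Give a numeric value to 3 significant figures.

T = −(ħ²/2m) d²/dx², so ⟨T⟩ = −(ħ²/2m) ∫ φ*·φ'' dx / ∫|φ|² dx; with m = 2.93.
Gaussian moments: ∫x^(2j)·e^(−2ax²) dx = (2j−1)!!/(4a)^j · √(π/(2a)), odd powers integrate to 0; here √(π/(2a)) = 1.4629. Derivatives: d/dx e^(−ax²) = −2ax·e^(−ax²), d²/dx² e^(−ax²) = (4a²x² − 2a)·e^(−ax²).
State is unnormalized: ∫|φ|² dx = 1.4629, and ∫φ*·(−ħ²/2m · φ'') dx = 0.18324, so ⟨T⟩ = 0.18324 / 1.4629.
⟨T⟩ = 0.12526.

0.125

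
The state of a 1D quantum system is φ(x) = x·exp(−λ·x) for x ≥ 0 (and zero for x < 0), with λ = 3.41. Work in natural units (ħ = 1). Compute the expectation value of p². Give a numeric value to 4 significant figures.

p² φ = −ħ² d²φ/dx²; ⟨p²⟩ = −ħ² ∫ φ*·φ'' dx / ∫|φ|² dx.
Differentiate x·exp(−λ·x) with the product rule; every integrand then reduces to terms xʲ·e^(−2λx) on [0, ∞), with ∫₀^∞ xʲ·e^(−2λx) dx = j!/(2λ)^(j+1).
State is unnormalized: ∫|φ|² dx = 0.0063049, and ∫φ*·(−ħ² φ'') dx = 0.073314, so ⟨p²⟩ = 0.073314 / 0.0063049.
⟨p²⟩ = 11.628.

11.63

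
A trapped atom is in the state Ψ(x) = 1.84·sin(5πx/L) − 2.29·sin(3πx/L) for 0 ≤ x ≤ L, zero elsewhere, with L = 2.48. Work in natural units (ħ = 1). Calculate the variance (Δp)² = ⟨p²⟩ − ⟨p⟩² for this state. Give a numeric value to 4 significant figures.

Compute ⟨p⟩ and ⟨p²⟩ separately; (Δp)² = ⟨p²⟩ − ⟨p⟩².
d²/dx² sin(jπx/L) = −(jπ/L)²·sin(jπx/L); on 0 ≤ x ≤ L, ∫sin²(jπx/L) dx = L/2 and ∫sin(jπx/L)·sin(lπx/L) dx = 0 for j ≠ l, so only diagonal terms survive in ∫|Ψ|² and ∫Ψ·Ψ″; ∫Ψ·Ψ′ dx = [Ψ²/2] between the walls = 0.
Normalization: ∫|Ψ|² dx = 10.701.
⟨p⟩ = 0.0000 and ⟨p²⟩ = 24.515.
(Δp)² = 24.515 − (0.0000)² = 24.515.

24.52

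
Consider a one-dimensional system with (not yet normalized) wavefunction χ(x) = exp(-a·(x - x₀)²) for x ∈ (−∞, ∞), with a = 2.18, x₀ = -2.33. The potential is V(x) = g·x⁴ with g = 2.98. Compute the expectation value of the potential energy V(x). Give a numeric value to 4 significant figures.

⟨V⟩ = ∫ V(x)·|χ|² dx / ∫|χ|² dx.
Gaussian moments (u = x − x₀): ∫u^(2j)·e^(−2au²) du = (2j−1)!!/(4a)^j · √(π/(2a)), odd powers integrate to 0; here √(π/(2a)) = 0.84885.
State is unnormalized: ∫|χ|² dx = 0.84885, and ∫χ*·V(x)·χ dx = 84.103, so ⟨V⟩ = 84.103 / 0.84885.
⟨V⟩ = 99.079.

99.08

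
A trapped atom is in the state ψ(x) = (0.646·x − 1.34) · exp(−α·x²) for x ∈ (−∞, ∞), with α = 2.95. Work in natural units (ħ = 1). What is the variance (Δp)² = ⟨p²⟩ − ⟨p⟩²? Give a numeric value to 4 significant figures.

3.064

Compute ⟨p⟩ and ⟨p²⟩ separately; (Δp)² = ⟨p²⟩ − ⟨p⟩².
Expand each integrand as polynomial × e^(−2αx²) and use ∫x^(2j)·e^(−2αx²) dx = (2j−1)!!/(4α)^j · √(π/(2α)), odd powers → 0; here √(π/(2α)) = 0.72971. Differentiate with the product rule, d/dx e^(−αx²) = −2αx·e^(−αx²).
Normalization: ∫|ψ|² dx = 1.3361.
⟨p⟩ = 0.0000 and ⟨p²⟩ = 3.0640.
(Δp)² = 3.0640 − (0.0000)² = 3.0640.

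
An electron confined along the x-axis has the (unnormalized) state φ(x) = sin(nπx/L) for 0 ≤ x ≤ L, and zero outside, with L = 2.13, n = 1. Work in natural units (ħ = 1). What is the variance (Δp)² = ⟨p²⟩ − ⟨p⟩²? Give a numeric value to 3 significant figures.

2.18

Compute ⟨p⟩ and ⟨p²⟩ separately; (Δp)² = ⟨p²⟩ − ⟨p⟩².
d/dx sin(nπx/L) = (nπ/L)·cos(nπx/L) and d²/dx² sin(nπx/L) = −(nπ/L)²·sin(nπx/L); on 0 ≤ x ≤ L, ∫sin²(nπx/L) dx = L/2 and ∫sin(nπx/L)·cos(nπx/L) dx = 0.
Normalization: ∫|φ|² dx = 1.0650.
⟨p⟩ = 0.0000 and ⟨p²⟩ = 2.1754.
(Δp)² = 2.1754 − (0.0000)² = 2.1754.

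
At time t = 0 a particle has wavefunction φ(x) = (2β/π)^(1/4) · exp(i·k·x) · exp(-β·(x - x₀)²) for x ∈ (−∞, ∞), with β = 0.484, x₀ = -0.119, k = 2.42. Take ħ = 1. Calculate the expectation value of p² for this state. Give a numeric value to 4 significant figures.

p² φ = −ħ² d²φ/dx²; ⟨p²⟩ = −ħ² ∫ φ*·φ'' dx.
Gaussian moments (u = x − x₀): ∫u^(2j)·e^(−2βu²) du = (2j−1)!!/(4β)^j · √(π/(2β)), odd powers integrate to 0; here √(π/(2β)) = 1.8015. Derivatives: φ′ = (ik − 2βu)·φ, φ″ = ((ik − 2βu)² − 2β)·φ; the odd-in-u pieces drop out.
⟨p²⟩ = 6.3404.

6.340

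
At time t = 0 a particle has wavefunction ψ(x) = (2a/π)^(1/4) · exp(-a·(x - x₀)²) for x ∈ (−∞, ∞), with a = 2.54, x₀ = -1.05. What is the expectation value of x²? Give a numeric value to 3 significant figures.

1.20

⟨x²⟩ = ∫ x²·|ψ|² dx (integrals over the domain).
Gaussian moments (u = x − x₀): ∫u^(2j)·e^(−2au²) du = (2j−1)!!/(4a)^j · √(π/(2a)), odd powers integrate to 0; here √(π/(2a)) = 0.78640.
⟨x²⟩ = 1.2009.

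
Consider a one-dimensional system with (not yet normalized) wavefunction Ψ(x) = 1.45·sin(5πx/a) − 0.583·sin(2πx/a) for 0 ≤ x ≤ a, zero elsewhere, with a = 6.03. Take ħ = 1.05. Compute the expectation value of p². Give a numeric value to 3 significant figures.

6.61

p² Ψ = −ħ² d²Ψ/dx²; ⟨p²⟩ = −ħ² ∫ Ψ*·Ψ'' dx / ∫|Ψ|² dx.
d²/dx² sin(jπx/a) = −(jπ/a)²·sin(jπx/a); on 0 ≤ x ≤ a, ∫sin²(jπx/a) dx = a/2 and ∫sin(jπx/a)·sin(lπx/a) dx = 0 for j ≠ l, so only diagonal terms survive in ∫|Ψ|² and ∫Ψ·Ψ″; ∫Ψ·Ψ′ dx = [Ψ²/2] between the walls = 0.
State is unnormalized: ∫|Ψ|² dx = 7.3638, and ∫Ψ*·(−ħ² Ψ'') dx = 48.652, so ⟨p²⟩ = 48.652 / 7.3638.
⟨p²⟩ = 6.6069.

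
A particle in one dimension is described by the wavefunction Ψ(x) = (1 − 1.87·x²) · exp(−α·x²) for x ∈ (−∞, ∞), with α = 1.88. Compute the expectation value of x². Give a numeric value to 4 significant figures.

0.08416

⟨x²⟩ = ∫ x²·|Ψ|² dx / ∫|Ψ|² dx (integrals over the domain).
Expand each integrand as polynomial × e^(−2αx²) and use ∫x^(2j)·e^(−2αx²) dx = (2j−1)!!/(4α)^j · √(π/(2α)), odd powers → 0; here √(π/(2α)) = 0.91407.
State is unnormalized: ∫|Ψ|² dx = 0.62904, and ∫Ψ*·x²·Ψ dx = 0.052940, so ⟨x²⟩ = 0.052940 / 0.62904.
⟨x²⟩ = 0.084160.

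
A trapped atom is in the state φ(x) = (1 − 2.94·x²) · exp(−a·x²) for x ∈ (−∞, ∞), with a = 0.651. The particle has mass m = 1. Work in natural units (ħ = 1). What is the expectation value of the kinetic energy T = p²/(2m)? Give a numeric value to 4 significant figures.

T = −(ħ²/2m) d²/dx², so ⟨T⟩ = −(ħ²/2m) ∫ φ*·φ'' dx / ∫|φ|² dx; with m = 1.
Expand each integrand as polynomial × e^(−2ax²) and use ∫x^(2j)·e^(−2ax²) dx = (2j−1)!!/(4a)^j · √(π/(2a)), odd powers → 0; here √(π/(2a)) = 1.5534. Differentiate with the product rule, d/dx e^(−ax²) = −2ax·e^(−ax²).
State is unnormalized: ∫|φ|² dx = 3.9860, and ∫φ*·(−ħ²/2m · φ'') dx = 6.1589, so ⟨T⟩ = 6.1589 / 3.9860.
⟨T⟩ = 1.5451.

1.545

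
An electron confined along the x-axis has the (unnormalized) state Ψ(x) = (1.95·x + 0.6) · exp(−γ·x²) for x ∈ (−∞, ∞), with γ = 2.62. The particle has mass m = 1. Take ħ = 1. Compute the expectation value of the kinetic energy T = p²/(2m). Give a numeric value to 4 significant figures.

T = −(ħ²/2m) d²/dx², so ⟨T⟩ = −(ħ²/2m) ∫ Ψ*·Ψ'' dx / ∫|Ψ|² dx; with m = 1.
Expand each integrand as polynomial × e^(−2γx²) and use ∫x^(2j)·e^(−2γx²) dx = (2j−1)!!/(4γ)^j · √(π/(2γ)), odd powers → 0; here √(π/(2γ)) = 0.77430. Differentiate with the product rule, d/dx e^(−γx²) = −2γx·e^(−γx²).
State is unnormalized: ∫|Ψ|² dx = 0.55969, and ∫Ψ*·(−ħ²/2m · Ψ'') dx = 1.4693, so ⟨T⟩ = 1.4693 / 0.55969.
⟨T⟩ = 2.6251.

2.625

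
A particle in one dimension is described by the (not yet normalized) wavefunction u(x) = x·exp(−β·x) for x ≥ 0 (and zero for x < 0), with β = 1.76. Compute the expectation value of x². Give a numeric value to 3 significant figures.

⟨x²⟩ = ∫ x²·|u|² dx / ∫|u|² dx (integrals over the domain).
Every integrand reduces to terms xʲ·e^(−2βx) on [0, ∞); use ∫₀^∞ xʲ·e^(−2βx) dx = j!/(2β)^(j+1).
State is unnormalized: ∫|u|² dx = 0.045857, and ∫u*·x²·u dx = 0.044412, so ⟨x²⟩ = 0.044412 / 0.045857.
⟨x²⟩ = 0.96849.

0.968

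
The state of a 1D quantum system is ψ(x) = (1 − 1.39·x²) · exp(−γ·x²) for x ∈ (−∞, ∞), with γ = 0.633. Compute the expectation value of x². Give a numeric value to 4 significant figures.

1.091

⟨x²⟩ = ∫ x²·|ψ|² dx / ∫|ψ|² dx (integrals over the domain).
Expand each integrand as polynomial × e^(−2γx²) and use ∫x^(2j)·e^(−2γx²) dx = (2j−1)!!/(4γ)^j · √(π/(2γ)), odd powers → 0; here √(π/(2γ)) = 1.5753.
State is unnormalized: ∫|ψ|² dx = 1.2699, and ∫ψ*·x²·ψ dx = 1.3854, so ⟨x²⟩ = 1.3854 / 1.2699.
⟨x²⟩ = 1.0909.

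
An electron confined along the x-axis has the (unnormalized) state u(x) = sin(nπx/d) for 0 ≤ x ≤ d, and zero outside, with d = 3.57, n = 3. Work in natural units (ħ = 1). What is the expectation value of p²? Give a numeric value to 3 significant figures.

6.97

p² u = −ħ² d²u/dx²; ⟨p²⟩ = −ħ² ∫ u*·u'' dx / ∫|u|² dx.
d/dx sin(nπx/d) = (nπ/d)·cos(nπx/d) and d²/dx² sin(nπx/d) = −(nπ/d)²·sin(nπx/d); on 0 ≤ x ≤ d, ∫sin²(nπx/d) dx = d/2 and ∫sin(nπx/d)·cos(nπx/d) dx = 0.
State is unnormalized: ∫|u|² dx = 1.7850, and ∫u*·(−ħ² u'') dx = 12.441, so ⟨p²⟩ = 12.441 / 1.7850.
⟨p²⟩ = 6.9696.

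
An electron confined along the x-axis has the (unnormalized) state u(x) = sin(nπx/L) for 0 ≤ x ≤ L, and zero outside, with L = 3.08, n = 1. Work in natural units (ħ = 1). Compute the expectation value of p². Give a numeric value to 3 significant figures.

p² u = −ħ² d²u/dx²; ⟨p²⟩ = −ħ² ∫ u*·u'' dx / ∫|u|² dx.
d/dx sin(nπx/L) = (nπ/L)·cos(nπx/L) and d²/dx² sin(nπx/L) = −(nπ/L)²·sin(nπx/L); on 0 ≤ x ≤ L, ∫sin²(nπx/L) dx = L/2 and ∫sin(nπx/L)·cos(nπx/L) dx = 0.
State is unnormalized: ∫|u|² dx = 1.5400, and ∫u*·(−ħ² u'') dx = 1.6022, so ⟨p²⟩ = 1.6022 / 1.5400.
⟨p²⟩ = 1.0404.

1.04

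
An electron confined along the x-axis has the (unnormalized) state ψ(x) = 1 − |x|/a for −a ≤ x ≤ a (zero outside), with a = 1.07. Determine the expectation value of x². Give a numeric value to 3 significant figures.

0.114

⟨x²⟩ = ∫ x²·|ψ|² dx / ∫|ψ|² dx (integrals over the domain).
ψ is even, so ∫ over [−a, a] = 2∫₀ᵃ with ψ = 1 − x/a there: ∫₀ᵃ (1 − x/a)² dx = a/3, ∫₀ᵃ x²(1 − x/a)² dx = a³/30, ∫₀ᵃ x⁴(1 − x/a)² dx = a⁵/105.
State is unnormalized: ∫|ψ|² dx = 0.71333, and ∫ψ*·x²·ψ dx = 0.081670, so ⟨x²⟩ = 0.081670 / 0.71333.
⟨x²⟩ = 0.11449.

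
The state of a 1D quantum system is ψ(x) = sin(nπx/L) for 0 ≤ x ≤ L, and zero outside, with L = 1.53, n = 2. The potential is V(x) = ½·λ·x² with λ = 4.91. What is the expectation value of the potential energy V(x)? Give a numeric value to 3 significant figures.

⟨V⟩ = ∫ V(x)·|ψ|² dx / ∫|ψ|² dx.
With sin²θ = (1 − cos2θ)/2 on 0 ≤ x ≤ L: ∫sin²(nπx/L) dx = L/2, ∫x·sin²(nπx/L) dx = L²/4, ∫x²·sin²(nπx/L) dx = L³·(1/6 − 1/(4n²π²)); higher powers xᵏ the same way, integrating xᵏ·cos(2nπx/L) by parts.
State is unnormalized: ∫|ψ|² dx = 0.76500, and ∫ψ*·V(x)·ψ dx = 1.4098, so ⟨V⟩ = 1.4098 / 0.76500.
⟨V⟩ = 1.8429.

1.84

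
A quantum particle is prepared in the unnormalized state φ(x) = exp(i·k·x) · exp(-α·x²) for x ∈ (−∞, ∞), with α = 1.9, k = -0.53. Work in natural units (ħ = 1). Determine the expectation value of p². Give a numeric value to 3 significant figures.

p² φ = −ħ² d²φ/dx²; ⟨p²⟩ = −ħ² ∫ φ*·φ'' dx / ∫|φ|² dx.
Gaussian moments: ∫x^(2j)·e^(−2αx²) dx = (2j−1)!!/(4α)^j · √(π/(2α)), odd powers integrate to 0; here √(π/(2α)) = 0.90925. Derivatives: φ′ = (ik − 2αx)·φ, φ″ = ((ik − 2αx)² − 2α)·φ; the odd-in-x pieces drop out.
State is unnormalized: ∫|φ|² dx = 0.90925, and ∫φ*·(−ħ² φ'') dx = 1.9830, so ⟨p²⟩ = 1.9830 / 0.90925.
⟨p²⟩ = 2.1809.

2.18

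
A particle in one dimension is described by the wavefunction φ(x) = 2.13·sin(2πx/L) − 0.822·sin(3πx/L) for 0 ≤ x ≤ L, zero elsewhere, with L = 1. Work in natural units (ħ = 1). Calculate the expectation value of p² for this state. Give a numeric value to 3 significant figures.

p² φ = −ħ² d²φ/dx²; ⟨p²⟩ = −ħ² ∫ φ*·φ'' dx / ∫|φ|² dx.
d²/dx² sin(jπx/L) = −(jπ/L)²·sin(jπx/L); on 0 ≤ x ≤ L, ∫sin²(jπx/L) dx = L/2 and ∫sin(jπx/L)·sin(lπx/L) dx = 0 for j ≠ l, so only diagonal terms survive in ∫|φ|² and ∫φ·φ″; ∫φ·φ′ dx = [φ²/2] between the walls = 0.
State is unnormalized: ∫|φ|² dx = 2.6063, and ∫φ*·(−ħ² φ'') dx = 119.56, so ⟨p²⟩ = 119.56 / 2.6063.
⟨p²⟩ = 45.875.

45.9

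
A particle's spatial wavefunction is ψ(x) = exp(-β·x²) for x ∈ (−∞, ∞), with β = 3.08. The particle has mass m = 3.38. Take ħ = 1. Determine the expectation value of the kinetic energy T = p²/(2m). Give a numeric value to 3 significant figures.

T = −(ħ²/2m) d²/dx², so ⟨T⟩ = −(ħ²/2m) ∫ ψ*·ψ'' dx / ∫|ψ|² dx; with m = 3.38.
Gaussian moments: ∫x^(2j)·e^(−2βx²) dx = (2j−1)!!/(4β)^j · √(π/(2β)), odd powers integrate to 0; here √(π/(2β)) = 0.71414. Derivatives: d/dx e^(−βx²) = −2βx·e^(−βx²), d²/dx² e^(−βx²) = (4β²x² − 2β)·e^(−βx²).
State is unnormalized: ∫|ψ|² dx = 0.71414, and ∫ψ*·(−ħ²/2m · ψ'') dx = 0.32538, so ⟨T⟩ = 0.32538 / 0.71414.
⟨T⟩ = 0.45562.

0.456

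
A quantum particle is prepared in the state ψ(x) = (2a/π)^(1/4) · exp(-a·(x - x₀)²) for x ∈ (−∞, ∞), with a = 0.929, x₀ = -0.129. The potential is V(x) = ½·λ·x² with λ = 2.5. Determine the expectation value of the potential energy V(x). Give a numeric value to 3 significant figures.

0.357

⟨V⟩ = ∫ V(x)·|ψ|² dx.
Gaussian moments (u = x − x₀): ∫u^(2j)·e^(−2au²) du = (2j−1)!!/(4a)^j · √(π/(2a)), odd powers integrate to 0; here √(π/(2a)) = 1.3003.
⟨V⟩ = 0.35718.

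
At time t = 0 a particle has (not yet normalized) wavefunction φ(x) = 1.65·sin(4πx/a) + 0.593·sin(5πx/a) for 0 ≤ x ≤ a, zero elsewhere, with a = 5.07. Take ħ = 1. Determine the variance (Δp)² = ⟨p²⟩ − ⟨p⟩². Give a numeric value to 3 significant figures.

6.54

Compute ⟨p⟩ and ⟨p²⟩ separately; (Δp)² = ⟨p²⟩ − ⟨p⟩².
d²/dx² sin(jπx/a) = −(jπ/a)²·sin(jπx/a); on 0 ≤ x ≤ a, ∫sin²(jπx/a) dx = a/2 and ∫sin(jπx/a)·sin(lπx/a) dx = 0 for j ≠ l, so only diagonal terms survive in ∫|φ|² and ∫φ·φ″; ∫φ·φ′ dx = [φ²/2] between the walls = 0.
Normalization: ∫|φ|² dx = 7.7930.
⟨p⟩ = 0.0000 and ⟨p²⟩ = 6.5386.
(Δp)² = 6.5386 − (0.0000)² = 6.5386.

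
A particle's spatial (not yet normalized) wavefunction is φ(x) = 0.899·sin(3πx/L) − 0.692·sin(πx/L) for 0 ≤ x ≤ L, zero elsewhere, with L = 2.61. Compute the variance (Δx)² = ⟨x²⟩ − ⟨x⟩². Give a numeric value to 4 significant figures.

Compute ⟨x⟩ and ⟨x²⟩ separately, then (Δx)² = ⟨x²⟩ − ⟨x⟩².
On 0 ≤ x ≤ L (j ≠ l): ∫sin²(jπx/L) dx = L/2, ∫sin(jπx/L)·sin(lπx/L) dx = 0; diagonal moments ∫x·sin²(jπx/L) dx = L²/4, ∫x²·sin²(jπx/L) dx = L³·(1/6 − 1/(4j²π²)); cross terms ∫x·sin(jπx/L)·sin(lπx/L) dx = 0 for j + l even and −4jlL²/(π²(j² − l²)²) for j + l odd, ∫x²·sin(jπx/L)·sin(lπx/L) dx = (−1)^(j+l)·4jlL³/(π²(j² − l²)²); higher powers the same way via product-to-sum and parts.
Normalization: ∫|φ|² dx = 1.6796.
⟨x⟩ = 1.3050 and ⟨x²⟩ = 1.8680.
(Δx)² = 1.8680 − (1.3050)² = 0.16499.

0.1650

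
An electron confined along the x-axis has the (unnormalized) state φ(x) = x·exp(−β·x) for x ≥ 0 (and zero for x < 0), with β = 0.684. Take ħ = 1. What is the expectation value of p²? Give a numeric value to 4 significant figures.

p² φ = −ħ² d²φ/dx²; ⟨p²⟩ = −ħ² ∫ φ*·φ'' dx / ∫|φ|² dx.
Differentiate x·exp(−β·x) with the product rule; every integrand then reduces to terms xʲ·e^(−2βx) on [0, ∞), with ∫₀^∞ xʲ·e^(−2βx) dx = j!/(2β)^(j+1).
State is unnormalized: ∫|φ|² dx = 0.78122, and ∫φ*·(−ħ² φ'') dx = 0.36550, so ⟨p²⟩ = 0.36550 / 0.78122.
⟨p²⟩ = 0.46786.

0.4679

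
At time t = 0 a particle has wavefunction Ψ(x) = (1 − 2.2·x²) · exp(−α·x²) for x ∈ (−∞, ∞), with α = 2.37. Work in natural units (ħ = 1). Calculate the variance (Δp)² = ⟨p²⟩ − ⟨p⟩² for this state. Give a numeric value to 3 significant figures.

6.26

Compute ⟨p⟩ and ⟨p²⟩ separately; (Δp)² = ⟨p²⟩ − ⟨p⟩².
Expand each integrand as polynomial × e^(−2αx²) and use ∫x^(2j)·e^(−2αx²) dx = (2j−1)!!/(4α)^j · √(π/(2α)), odd powers → 0; here √(π/(2α)) = 0.81412. Differentiate with the product rule, d/dx e^(−αx²) = −2αx·e^(−αx²).
Normalization: ∫|Ψ|² dx = 0.56779.
⟨p⟩ = 0.0000 and ⟨p²⟩ = 6.2565.
(Δp)² = 6.2565 − (0.0000)² = 6.2565.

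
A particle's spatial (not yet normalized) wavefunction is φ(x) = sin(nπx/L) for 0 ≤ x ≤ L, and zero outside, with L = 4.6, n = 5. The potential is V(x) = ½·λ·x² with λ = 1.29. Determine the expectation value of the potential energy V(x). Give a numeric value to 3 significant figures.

⟨V⟩ = ∫ V(x)·|φ|² dx / ∫|φ|² dx.
With sin²θ = (1 − cos2θ)/2 on 0 ≤ x ≤ L: ∫sin²(nπx/L) dx = L/2, ∫x·sin²(nπx/L) dx = L²/4, ∫x²·sin²(nπx/L) dx = L³·(1/6 − 1/(4n²π²)); higher powers xᵏ the same way, integrating xᵏ·cos(2nπx/L) by parts.
State is unnormalized: ∫|φ|² dx = 2.3000, and ∫φ*·V(x)·φ dx = 10.400, so ⟨V⟩ = 10.400 / 2.3000.
⟨V⟩ = 4.5217.

4.52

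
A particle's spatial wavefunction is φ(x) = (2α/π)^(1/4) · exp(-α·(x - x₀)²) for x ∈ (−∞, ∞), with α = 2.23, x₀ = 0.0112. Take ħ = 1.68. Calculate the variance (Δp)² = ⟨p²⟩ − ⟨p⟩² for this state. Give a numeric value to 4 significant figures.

Compute ⟨p⟩ and ⟨p²⟩ separately; (Δp)² = ⟨p²⟩ − ⟨p⟩².
Gaussian moments (u = x − x₀): ∫u^(2j)·e^(−2αu²) du = (2j−1)!!/(4α)^j · √(π/(2α)), odd powers integrate to 0; here √(π/(2α)) = 0.83928. Derivatives: d/dx e^(−αu²) = −2αu·e^(−αu²), d²/dx² e^(−αu²) = (4α²u² − 2α)·e^(−αu²).
⟨p⟩ = 0.0000 and ⟨p²⟩ = 6.2940.
(Δp)² = 6.2940 − (0.0000)² = 6.2940.

6.294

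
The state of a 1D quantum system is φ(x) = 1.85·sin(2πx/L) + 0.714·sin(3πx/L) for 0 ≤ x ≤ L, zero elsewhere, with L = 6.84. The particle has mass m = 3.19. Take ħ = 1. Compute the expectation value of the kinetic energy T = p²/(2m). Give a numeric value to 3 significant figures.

0.154

T = −(ħ²/2m) d²/dx², so ⟨T⟩ = −(ħ²/2m) ∫ φ*·φ'' dx / ∫|φ|² dx; with m = 3.19.
d²/dx² sin(jπx/L) = −(jπ/L)²·sin(jπx/L); on 0 ≤ x ≤ L, ∫sin²(jπx/L) dx = L/2 and ∫sin(jπx/L)·sin(lπx/L) dx = 0 for j ≠ l, so only diagonal terms survive in ∫|φ|² and ∫φ·φ″; ∫φ·φ′ dx = [φ²/2] between the walls = 0.
State is unnormalized: ∫|φ|² dx = 13.448, and ∫φ*·(−ħ²/2m · φ'') dx = 2.0669, so ⟨T⟩ = 2.0669 / 13.448.
⟨T⟩ = 0.15369.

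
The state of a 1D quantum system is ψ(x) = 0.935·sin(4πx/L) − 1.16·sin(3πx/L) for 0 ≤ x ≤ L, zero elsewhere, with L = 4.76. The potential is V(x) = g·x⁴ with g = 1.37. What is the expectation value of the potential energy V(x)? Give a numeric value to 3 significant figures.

238.

⟨V⟩ = ∫ V(x)·|ψ|² dx / ∫|ψ|² dx.
On 0 ≤ x ≤ L (j ≠ l): ∫sin²(jπx/L) dx = L/2, ∫sin(jπx/L)·sin(lπx/L) dx = 0; diagonal moments ∫x·sin²(jπx/L) dx = L²/4, ∫x²·sin²(jπx/L) dx = L³·(1/6 − 1/(4j²π²)); cross terms ∫x·sin(jπx/L)·sin(lπx/L) dx = 0 for j + l even and −4jlL²/(π²(j² − l²)²) for j + l odd, ∫x²·sin(jπx/L)·sin(lπx/L) dx = (−1)^(j+l)·4jlL³/(π²(j² − l²)²); higher powers the same way via product-to-sum and parts.
State is unnormalized: ∫|ψ|² dx = 5.2832, and ∫ψ*·V(x)·ψ dx = 1256.3, so ⟨V⟩ = 1256.3 / 5.2832.
⟨V⟩ = 237.80.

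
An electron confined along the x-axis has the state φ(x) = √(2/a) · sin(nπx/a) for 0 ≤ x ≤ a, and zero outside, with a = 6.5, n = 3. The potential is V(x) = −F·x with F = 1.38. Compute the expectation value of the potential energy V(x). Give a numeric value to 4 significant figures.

⟨V⟩ = ∫ V(x)·|φ|² dx.
With sin²θ = (1 − cos2θ)/2 on 0 ≤ x ≤ a: ∫sin²(nπx/a) dx = a/2, ∫x·sin²(nπx/a) dx = a²/4, ∫x²·sin²(nπx/a) dx = a³·(1/6 − 1/(4n²π²)); higher powers xᵏ the same way, integrating xᵏ·cos(2nπx/a) by parts.
⟨V⟩ = -4.4850.

-4.485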